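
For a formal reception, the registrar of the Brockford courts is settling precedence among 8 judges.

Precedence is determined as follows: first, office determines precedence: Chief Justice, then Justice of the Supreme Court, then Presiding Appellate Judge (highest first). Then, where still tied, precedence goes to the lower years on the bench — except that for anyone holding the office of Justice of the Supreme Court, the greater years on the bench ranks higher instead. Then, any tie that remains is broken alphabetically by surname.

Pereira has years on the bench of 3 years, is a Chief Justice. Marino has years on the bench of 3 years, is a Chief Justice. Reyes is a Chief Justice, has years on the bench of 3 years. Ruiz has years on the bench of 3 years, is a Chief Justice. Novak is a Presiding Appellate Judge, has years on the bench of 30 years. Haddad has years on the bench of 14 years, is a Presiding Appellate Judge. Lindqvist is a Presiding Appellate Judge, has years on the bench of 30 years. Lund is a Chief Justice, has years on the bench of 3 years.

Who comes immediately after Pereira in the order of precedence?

By office: Lund, Marino, Pereira, Reyes and Ruiz (Chief Justice); then Haddad, Lindqvist and Novak (Presiding Appellate Judge).
Lund, Marino, Pereira, Reyes and Ruiz all have years on the bench 3 years, so the next rule applies.
Among Lund, Marino, Pereira, Reyes and Ruiz, alphabetically by surname: Lund before Marino before Pereira before Reyes before Ruiz.
Among Haddad, Lindqvist and Novak, by years on the bench (lower first): Haddad (14 years) before Lindqvist and Novak (30 years).
Among Lindqvist and Novak, alphabetically by surname: Lindqvist before Novak.
Order: Lund, Marino, Pereira, Reyes, Ruiz, Haddad, Lindqvist, Novak.

Reyes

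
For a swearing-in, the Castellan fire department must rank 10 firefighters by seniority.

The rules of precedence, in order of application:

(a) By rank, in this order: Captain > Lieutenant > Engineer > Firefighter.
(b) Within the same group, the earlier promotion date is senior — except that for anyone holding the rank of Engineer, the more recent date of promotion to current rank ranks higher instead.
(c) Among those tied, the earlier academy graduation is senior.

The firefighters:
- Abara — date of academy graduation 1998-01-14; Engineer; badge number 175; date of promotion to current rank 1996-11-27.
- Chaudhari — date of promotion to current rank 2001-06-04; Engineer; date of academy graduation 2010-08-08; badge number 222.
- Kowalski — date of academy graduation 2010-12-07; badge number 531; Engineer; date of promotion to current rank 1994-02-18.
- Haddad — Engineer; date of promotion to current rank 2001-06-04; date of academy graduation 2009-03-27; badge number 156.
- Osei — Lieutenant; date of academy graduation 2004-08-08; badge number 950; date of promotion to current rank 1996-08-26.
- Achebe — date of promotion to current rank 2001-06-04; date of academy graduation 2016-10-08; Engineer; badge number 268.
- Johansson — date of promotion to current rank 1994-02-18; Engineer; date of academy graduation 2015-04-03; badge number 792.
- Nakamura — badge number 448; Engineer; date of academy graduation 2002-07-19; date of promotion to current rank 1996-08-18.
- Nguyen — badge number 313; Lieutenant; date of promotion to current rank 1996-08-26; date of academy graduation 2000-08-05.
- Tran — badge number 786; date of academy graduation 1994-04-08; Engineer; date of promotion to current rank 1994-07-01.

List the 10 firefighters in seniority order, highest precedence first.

Nguyen, Osei, Haddad, Chaudhari, Achebe, Abara, Nakamura, Tran, Kowalski, Johansson

By rank: Nguyen and Osei (Lieutenant); then Haddad, Chaudhari, Achebe, Abara, Nakamura, Tran, Kowalski and Johansson (Engineer).
Nguyen and Osei both have date of promotion to current rank 1996-08-26, so the next rule applies.
Among Nguyen and Osei, by date of academy graduation (earlier first): Nguyen (2000-08-05) before Osei (2004-08-08).
Among Haddad, Chaudhari, Achebe, Abara, Nakamura, Tran, Kowalski and Johansson, by date of promotion to current rank (later first) (reversed rule for this group): Haddad, Chaudhari and Achebe (2001-06-04) before Abara (1996-11-27) before Nakamura (1996-08-18) before Tran (1994-07-01) before Kowalski and Johansson (1994-02-18).
Among Haddad, Chaudhari and Achebe, by date of academy graduation (earlier first): Haddad (2009-03-27) before Chaudhari (2010-08-08) before Achebe (2016-10-08).
Among Kowalski and Johansson, by date of academy graduation (earlier first): Kowalski (2010-12-07) before Johansson (2015-04-03).
Full order: Nguyen, Osei, Haddad, Chaudhari, Achebe, Abara, Nakamura, Tran, Kowalski, Johansson.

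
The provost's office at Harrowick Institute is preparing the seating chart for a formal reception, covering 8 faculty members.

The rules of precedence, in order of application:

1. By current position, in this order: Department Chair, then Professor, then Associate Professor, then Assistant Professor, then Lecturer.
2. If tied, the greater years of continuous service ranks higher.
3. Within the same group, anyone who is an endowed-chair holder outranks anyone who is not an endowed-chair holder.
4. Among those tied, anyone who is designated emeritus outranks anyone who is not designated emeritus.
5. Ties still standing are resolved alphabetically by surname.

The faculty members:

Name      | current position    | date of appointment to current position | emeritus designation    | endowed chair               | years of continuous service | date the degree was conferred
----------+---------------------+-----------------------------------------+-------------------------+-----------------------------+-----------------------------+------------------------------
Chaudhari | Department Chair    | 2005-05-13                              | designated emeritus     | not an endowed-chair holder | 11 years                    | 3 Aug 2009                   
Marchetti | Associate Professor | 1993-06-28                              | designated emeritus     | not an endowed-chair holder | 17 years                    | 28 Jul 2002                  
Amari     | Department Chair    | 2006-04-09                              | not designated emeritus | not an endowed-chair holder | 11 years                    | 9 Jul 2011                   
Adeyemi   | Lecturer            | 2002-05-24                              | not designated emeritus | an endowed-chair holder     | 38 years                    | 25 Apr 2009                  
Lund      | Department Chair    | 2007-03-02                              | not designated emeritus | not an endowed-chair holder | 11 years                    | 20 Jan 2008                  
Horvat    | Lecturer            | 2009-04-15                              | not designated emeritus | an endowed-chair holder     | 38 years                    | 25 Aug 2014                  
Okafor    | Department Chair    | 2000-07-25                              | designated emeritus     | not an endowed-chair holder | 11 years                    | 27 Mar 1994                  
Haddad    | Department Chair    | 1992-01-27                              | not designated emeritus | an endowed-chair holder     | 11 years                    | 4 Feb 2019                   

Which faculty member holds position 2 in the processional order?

Chaudhari

By current position: Haddad, Chaudhari, Okafor, Amari and Lund (Department Chair); then Marchetti (Associate Professor); then Adeyemi and Horvat (Lecturer).
Haddad, Chaudhari, Okafor, Amari and Lund all have years of continuous service 11 years, so the next rule applies.
Among Haddad, Chaudhari, Okafor, Amari and Lund, an endowed-chair holder before not an endowed-chair holder: Haddad (an endowed-chair holder) before Chaudhari, Okafor, Amari and Lund (not an endowed-chair holder).
Among Chaudhari, Okafor, Amari and Lund, designated emeritus before not designated emeritus: Chaudhari and Okafor (designated emeritus) before Amari and Lund (not designated emeritus).
Among Chaudhari and Okafor, alphabetically by surname: Chaudhari before Okafor.
Among Amari and Lund, alphabetically by surname: Amari before Lund.
Adeyemi and Horvat both have years of continuous service 38 years, so the next rule applies.
Adeyemi and Horvat are each an endowed-chair holder, so the next rule applies.
Adeyemi and Horvat are each not designated emeritus, so the next rule applies.
Among Adeyemi and Horvat, alphabetically by surname: Adeyemi before Horvat.
Order: Haddad, Chaudhari, Okafor, Amari, Lund, Marchetti, Adeyemi, Horvat.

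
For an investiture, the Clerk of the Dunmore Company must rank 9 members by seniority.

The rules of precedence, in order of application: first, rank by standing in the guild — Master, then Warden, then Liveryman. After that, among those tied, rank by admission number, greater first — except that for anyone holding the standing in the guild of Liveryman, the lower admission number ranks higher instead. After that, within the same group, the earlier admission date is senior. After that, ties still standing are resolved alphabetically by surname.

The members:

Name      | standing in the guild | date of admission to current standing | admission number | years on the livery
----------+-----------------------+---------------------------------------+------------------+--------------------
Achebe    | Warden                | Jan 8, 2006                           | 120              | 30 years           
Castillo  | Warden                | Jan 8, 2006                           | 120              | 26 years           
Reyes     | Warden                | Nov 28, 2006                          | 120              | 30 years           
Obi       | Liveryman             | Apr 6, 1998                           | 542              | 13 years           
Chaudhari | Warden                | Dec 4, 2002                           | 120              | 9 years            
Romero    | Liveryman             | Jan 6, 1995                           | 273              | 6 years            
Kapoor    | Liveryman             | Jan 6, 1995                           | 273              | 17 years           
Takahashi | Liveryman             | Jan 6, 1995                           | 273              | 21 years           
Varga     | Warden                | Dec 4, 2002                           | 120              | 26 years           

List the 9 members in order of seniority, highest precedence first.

Chaudhari, Varga, Achebe, Castillo, Reyes, Kapoor, Romero, Takahashi, Obi

By standing in the guild: Chaudhari, Varga, Achebe, Castillo and Reyes (Warden); then Kapoor, Romero, Takahashi and Obi (Liveryman).
Chaudhari, Varga, Achebe, Castillo and Reyes all have admission number 120, so the next rule applies.
Among Chaudhari, Varga, Achebe, Castillo and Reyes, by date of admission to current standing (earlier first): Chaudhari and Varga (Dec 4, 2002) before Achebe and Castillo (Jan 8, 2006) before Reyes (Nov 28, 2006).
Among Chaudhari and Varga, alphabetically by surname: Chaudhari before Varga.
Among Achebe and Castillo, alphabetically by surname: Achebe before Castillo.
Among Kapoor, Romero, Takahashi and Obi, by admission number (lower first) (reversed rule for this group): Kapoor, Romero and Takahashi (273) before Obi (542).
Kapoor, Romero and Takahashi all have date of admission to current standing Jan 6, 1995, so the next rule applies.
Among Kapoor, Romero and Takahashi, alphabetically by surname: Kapoor before Romero before Takahashi.
Full order: Chaudhari, Varga, Achebe, Castillo, Reyes, Kapoor, Romero, Takahashi, Obi.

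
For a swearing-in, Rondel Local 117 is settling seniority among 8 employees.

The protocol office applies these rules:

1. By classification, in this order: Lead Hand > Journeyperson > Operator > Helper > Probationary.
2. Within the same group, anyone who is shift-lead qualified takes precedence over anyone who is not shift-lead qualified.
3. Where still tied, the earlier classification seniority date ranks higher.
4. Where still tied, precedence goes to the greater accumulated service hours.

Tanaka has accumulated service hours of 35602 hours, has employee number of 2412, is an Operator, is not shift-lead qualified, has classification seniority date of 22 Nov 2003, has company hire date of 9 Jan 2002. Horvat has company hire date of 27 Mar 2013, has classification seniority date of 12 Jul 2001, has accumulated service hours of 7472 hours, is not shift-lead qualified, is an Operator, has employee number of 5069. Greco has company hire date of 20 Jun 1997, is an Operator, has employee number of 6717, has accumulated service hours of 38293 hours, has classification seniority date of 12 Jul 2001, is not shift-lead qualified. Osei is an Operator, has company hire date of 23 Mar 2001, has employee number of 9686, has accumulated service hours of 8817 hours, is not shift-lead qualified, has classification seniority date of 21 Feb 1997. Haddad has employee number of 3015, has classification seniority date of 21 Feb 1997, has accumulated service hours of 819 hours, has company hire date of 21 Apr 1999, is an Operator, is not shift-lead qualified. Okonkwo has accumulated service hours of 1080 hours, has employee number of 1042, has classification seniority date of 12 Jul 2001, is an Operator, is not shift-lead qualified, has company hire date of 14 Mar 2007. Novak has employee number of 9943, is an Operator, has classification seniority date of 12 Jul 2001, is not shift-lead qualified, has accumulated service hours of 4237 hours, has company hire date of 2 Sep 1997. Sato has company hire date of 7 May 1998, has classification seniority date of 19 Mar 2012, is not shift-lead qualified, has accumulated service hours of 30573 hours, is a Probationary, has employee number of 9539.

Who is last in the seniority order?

By classification: Osei, Haddad, Greco, Horvat, Novak, Okonkwo and Tanaka (Operator); then Sato (Probationary).
Osei, Haddad, Greco, Horvat, Novak, Okonkwo and Tanaka are each not shift-lead qualified, so the next rule applies.
Among Osei, Haddad, Greco, Horvat, Novak, Okonkwo and Tanaka, by classification seniority date (earlier first): Osei and Haddad (21 Feb 1997) before Greco, Horvat, Novak and Okonkwo (12 Jul 2001) before Tanaka (22 Nov 2003).
Among Osei and Haddad, by accumulated service hours (higher first): Osei (8817 hours) before Haddad (819 hours).
Among Greco, Horvat, Novak and Okonkwo, by accumulated service hours (higher first): Greco (38293 hours) before Horvat (7472 hours) before Novak (4237 hours) before Okonkwo (1080 hours).
Order: Osei, Haddad, Greco, Horvat, Novak, Okonkwo, Tanaka, Sato.

Sato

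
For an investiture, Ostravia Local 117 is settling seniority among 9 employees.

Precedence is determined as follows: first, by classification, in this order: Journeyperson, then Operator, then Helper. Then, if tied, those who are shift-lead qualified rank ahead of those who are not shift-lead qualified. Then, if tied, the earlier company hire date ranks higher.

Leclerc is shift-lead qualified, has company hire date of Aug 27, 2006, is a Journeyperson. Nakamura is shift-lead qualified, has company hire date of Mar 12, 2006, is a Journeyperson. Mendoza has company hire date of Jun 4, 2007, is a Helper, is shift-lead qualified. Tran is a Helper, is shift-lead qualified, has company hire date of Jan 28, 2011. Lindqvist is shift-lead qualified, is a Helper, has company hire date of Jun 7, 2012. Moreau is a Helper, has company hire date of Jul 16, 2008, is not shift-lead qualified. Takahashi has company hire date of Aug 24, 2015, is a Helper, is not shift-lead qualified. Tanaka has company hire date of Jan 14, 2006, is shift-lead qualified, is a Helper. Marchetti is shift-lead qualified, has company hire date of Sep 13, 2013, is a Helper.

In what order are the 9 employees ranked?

Nakamura, Leclerc, Tanaka, Mendoza, Tran, Lindqvist, Marchetti, Moreau, Takahashi

By classification: Nakamura and Leclerc (Journeyperson); then Tanaka, Mendoza, Tran, Lindqvist, Marchetti, Moreau and Takahashi (Helper).
Nakamura and Leclerc are each shift-lead qualified, so the next rule applies.
Among Nakamura and Leclerc, by company hire date (earlier first): Nakamura (Mar 12, 2006) before Leclerc (Aug 27, 2006).
Among Tanaka, Mendoza, Tran, Lindqvist, Marchetti, Moreau and Takahashi, shift-lead qualified before not shift-lead qualified: Tanaka, Mendoza, Tran, Lindqvist and Marchetti (shift-lead qualified) before Moreau and Takahashi (not shift-lead qualified).
Among Tanaka, Mendoza, Tran, Lindqvist and Marchetti, by company hire date (earlier first): Tanaka (Jan 14, 2006) before Mendoza (Jun 4, 2007) before Tran (Jan 28, 2011) before Lindqvist (Jun 7, 2012) before Marchetti (Sep 13, 2013).
Among Moreau and Takahashi, by company hire date (earlier first): Moreau (Jul 16, 2008) before Takahashi (Aug 24, 2015).
Full order: Nakamura, Leclerc, Tanaka, Mendoza, Tran, Lindqvist, Marchetti, Moreau, Takahashi.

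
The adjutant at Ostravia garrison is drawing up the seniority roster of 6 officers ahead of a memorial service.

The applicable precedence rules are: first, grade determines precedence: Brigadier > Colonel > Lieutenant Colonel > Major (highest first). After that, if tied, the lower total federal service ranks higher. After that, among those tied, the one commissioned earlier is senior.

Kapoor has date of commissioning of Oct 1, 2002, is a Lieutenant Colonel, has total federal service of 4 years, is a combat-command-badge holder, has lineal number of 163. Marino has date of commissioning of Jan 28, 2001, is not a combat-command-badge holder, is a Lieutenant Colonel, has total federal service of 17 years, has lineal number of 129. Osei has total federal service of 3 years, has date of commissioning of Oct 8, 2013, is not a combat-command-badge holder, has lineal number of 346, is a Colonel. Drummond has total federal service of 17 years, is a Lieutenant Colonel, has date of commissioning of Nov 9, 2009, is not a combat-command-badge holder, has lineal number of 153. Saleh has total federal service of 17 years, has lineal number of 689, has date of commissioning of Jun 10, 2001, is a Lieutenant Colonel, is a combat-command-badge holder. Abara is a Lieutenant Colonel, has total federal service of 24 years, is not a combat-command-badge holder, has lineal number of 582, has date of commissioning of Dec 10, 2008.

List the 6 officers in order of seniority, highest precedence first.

By grade: Osei (Colonel); then Kapoor, Marino, Saleh, Drummond and Abara (Lieutenant Colonel).
Among Kapoor, Marino, Saleh, Drummond and Abara, by total federal service (lower first): Kapoor (4 years) before Marino, Saleh and Drummond (17 years) before Abara (24 years).
Among Marino, Saleh and Drummond, by date of commissioning (earlier first): Marino (Jan 28, 2001) before Saleh (Jun 10, 2001) before Drummond (Nov 9, 2009).
Full order: Osei, Kapoor, Marino, Saleh, Drummond, Abara.

Osei, Kapoor, Marino, Saleh, Drummond, Abara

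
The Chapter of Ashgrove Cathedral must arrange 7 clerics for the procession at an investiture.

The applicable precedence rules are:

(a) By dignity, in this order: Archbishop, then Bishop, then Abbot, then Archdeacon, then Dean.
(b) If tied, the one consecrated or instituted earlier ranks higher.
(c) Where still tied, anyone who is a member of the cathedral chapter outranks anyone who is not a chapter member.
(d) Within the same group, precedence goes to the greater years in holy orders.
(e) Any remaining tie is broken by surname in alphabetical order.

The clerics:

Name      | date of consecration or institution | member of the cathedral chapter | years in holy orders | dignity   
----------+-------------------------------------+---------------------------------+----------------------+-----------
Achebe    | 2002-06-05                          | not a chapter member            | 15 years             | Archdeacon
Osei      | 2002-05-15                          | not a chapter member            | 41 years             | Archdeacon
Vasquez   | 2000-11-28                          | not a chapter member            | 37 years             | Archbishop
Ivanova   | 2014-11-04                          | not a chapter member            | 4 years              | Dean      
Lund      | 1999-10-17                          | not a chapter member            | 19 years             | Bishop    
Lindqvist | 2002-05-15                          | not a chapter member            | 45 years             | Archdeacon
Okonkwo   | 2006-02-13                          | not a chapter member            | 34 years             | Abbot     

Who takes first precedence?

By dignity: Vasquez (Archbishop); then Lund (Bishop); then Okonkwo (Abbot); then Lindqvist, Osei and Achebe (Archdeacon); then Ivanova (Dean).
Among Lindqvist, Osei and Achebe, by date of consecration or institution (earlier first): Lindqvist and Osei (2002-05-15) before Achebe (2002-06-05).
Lindqvist and Osei are each not a chapter member, so the next rule applies.
Among Lindqvist and Osei, by years in holy orders (higher first): Lindqvist (45 years) before Osei (41 years).
Order: Vasquez, Lund, Okonkwo, Lindqvist, Osei, Achebe, Ivanova.

Vasquez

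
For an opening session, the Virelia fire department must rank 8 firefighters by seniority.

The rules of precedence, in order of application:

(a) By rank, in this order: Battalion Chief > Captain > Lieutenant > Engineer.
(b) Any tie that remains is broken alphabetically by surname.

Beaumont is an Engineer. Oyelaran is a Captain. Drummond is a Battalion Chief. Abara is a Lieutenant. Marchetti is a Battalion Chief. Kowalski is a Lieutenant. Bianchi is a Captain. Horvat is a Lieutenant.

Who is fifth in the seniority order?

By rank: Drummond and Marchetti (Battalion Chief); then Bianchi and Oyelaran (Captain); then Abara, Horvat and Kowalski (Lieutenant); then Beaumont (Engineer).
Among Drummond and Marchetti, alphabetically by surname: Drummond before Marchetti.
Among Bianchi and Oyelaran, alphabetically by surname: Bianchi before Oyelaran.
Among Abara, Horvat and Kowalski, alphabetically by surname: Abara before Horvat before Kowalski.
Order: Drummond, Marchetti, Bianchi, Oyelaran, Abara, Horvat, Kowalski, Beaumont.

Abara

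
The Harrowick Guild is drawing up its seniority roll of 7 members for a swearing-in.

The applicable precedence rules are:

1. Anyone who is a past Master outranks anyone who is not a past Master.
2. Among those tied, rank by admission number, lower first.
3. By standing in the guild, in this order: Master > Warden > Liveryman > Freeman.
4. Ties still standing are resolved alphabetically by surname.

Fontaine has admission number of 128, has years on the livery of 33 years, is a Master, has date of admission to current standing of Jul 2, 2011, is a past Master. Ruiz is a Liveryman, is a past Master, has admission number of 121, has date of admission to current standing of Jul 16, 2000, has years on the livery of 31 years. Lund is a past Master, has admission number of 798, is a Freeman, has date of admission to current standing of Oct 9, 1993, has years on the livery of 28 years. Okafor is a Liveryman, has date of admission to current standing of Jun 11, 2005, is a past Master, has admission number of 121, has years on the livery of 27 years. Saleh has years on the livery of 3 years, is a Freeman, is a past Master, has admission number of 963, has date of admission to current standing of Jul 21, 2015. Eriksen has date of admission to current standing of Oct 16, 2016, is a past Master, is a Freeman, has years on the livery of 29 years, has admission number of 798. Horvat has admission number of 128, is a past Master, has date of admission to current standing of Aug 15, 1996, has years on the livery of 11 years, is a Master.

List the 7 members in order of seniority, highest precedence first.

By the first rule: Okafor, Ruiz, Fontaine, Horvat, Eriksen, Lund and Saleh (each a past Master).
Among Okafor, Ruiz, Fontaine, Horvat, Eriksen, Lund and Saleh, by admission number (lower first): Okafor and Ruiz (121) before Fontaine and Horvat (128) before Eriksen and Lund (798) before Saleh (963).
Okafor and Ruiz are each Liveryman, so the next rule applies.
Among Okafor and Ruiz, alphabetically by surname: Okafor before Ruiz.
Fontaine and Horvat are each Master, so the next rule applies.
Among Fontaine and Horvat, alphabetically by surname: Fontaine before Horvat.
Eriksen and Lund are each Freeman, so the next rule applies.
Among Eriksen and Lund, alphabetically by surname: Eriksen before Lund.
Full order: Okafor, Ruiz, Fontaine, Horvat, Eriksen, Lund, Saleh.

Okafor, Ruiz, Fontaine, Horvat, Eriksen, Lund, Saleh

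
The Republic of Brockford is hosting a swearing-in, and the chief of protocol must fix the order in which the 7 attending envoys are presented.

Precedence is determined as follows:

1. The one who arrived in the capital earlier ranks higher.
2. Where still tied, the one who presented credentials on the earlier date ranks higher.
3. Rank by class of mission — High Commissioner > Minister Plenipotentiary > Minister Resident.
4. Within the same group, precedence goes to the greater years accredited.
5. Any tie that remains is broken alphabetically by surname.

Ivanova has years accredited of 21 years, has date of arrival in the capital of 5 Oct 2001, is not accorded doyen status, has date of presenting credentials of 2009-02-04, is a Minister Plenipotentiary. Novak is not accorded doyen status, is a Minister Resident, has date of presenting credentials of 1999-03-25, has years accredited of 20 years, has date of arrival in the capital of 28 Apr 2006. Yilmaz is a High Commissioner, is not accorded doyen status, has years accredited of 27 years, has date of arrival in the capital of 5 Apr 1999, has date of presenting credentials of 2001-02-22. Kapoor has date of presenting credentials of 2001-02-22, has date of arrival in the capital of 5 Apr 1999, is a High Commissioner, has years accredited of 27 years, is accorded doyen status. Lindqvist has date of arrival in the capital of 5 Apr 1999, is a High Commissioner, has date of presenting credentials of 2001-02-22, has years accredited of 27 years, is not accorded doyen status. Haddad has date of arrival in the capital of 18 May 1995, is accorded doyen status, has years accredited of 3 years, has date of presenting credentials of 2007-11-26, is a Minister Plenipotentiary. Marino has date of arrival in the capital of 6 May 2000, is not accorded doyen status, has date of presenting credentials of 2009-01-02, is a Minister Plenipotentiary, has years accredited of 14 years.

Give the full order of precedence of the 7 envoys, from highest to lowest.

By date of arrival in the capital (earlier first): Haddad (18 May 1995); then Kapoor, Lindqvist and Yilmaz (each 5 Apr 1999); then Marino (6 May 2000); then Ivanova (5 Oct 2001); then Novak (28 Apr 2006).
Kapoor, Lindqvist and Yilmaz all have date of presenting credentials 2001-02-22, so the next rule applies.
Kapoor, Lindqvist and Yilmaz are each High Commissioner, so the next rule applies.
Kapoor, Lindqvist and Yilmaz all have years accredited 27 years, so the next rule applies.
Among Kapoor, Lindqvist and Yilmaz, alphabetically by surname: Kapoor before Lindqvist before Yilmaz.
Full order: Haddad, Kapoor, Lindqvist, Yilmaz, Marino, Ivanova, Novak.

Haddad, Kapoor, Lindqvist, Yilmaz, Marino, Ivanova, Novak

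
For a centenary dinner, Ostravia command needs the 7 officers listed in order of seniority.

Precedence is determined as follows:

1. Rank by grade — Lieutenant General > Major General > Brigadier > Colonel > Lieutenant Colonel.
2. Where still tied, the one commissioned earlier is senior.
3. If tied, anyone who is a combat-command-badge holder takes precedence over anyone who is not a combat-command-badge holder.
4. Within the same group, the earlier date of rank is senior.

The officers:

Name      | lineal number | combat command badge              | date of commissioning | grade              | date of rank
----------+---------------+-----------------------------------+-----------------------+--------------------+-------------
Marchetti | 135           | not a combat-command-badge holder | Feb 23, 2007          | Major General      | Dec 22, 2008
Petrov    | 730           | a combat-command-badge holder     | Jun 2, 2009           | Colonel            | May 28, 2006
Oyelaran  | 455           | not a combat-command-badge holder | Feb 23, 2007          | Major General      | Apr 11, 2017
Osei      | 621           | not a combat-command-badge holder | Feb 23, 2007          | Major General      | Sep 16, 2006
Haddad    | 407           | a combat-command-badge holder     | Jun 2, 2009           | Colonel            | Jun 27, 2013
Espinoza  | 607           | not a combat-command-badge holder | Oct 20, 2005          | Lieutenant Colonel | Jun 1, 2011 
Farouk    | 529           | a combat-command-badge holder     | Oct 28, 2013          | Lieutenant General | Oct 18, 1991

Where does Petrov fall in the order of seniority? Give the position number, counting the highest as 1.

5

By grade: Farouk (Lieutenant General); then Osei, Marchetti and Oyelaran (Major General); then Petrov and Haddad (Colonel); then Espinoza (Lieutenant Colonel).
Osei, Marchetti and Oyelaran all have date of commissioning Feb 23, 2007, so the next rule applies.
Osei, Marchetti and Oyelaran are each not a combat-command-badge holder, so the next rule applies.
Among Osei, Marchetti and Oyelaran, by date of rank (earlier first): Osei (Sep 16, 2006) before Marchetti (Dec 22, 2008) before Oyelaran (Apr 11, 2017).
Petrov and Haddad both have date of commissioning Jun 2, 2009, so the next rule applies.
Petrov and Haddad are each a combat-command-badge holder, so the next rule applies.
Among Petrov and Haddad, by date of rank (earlier first): Petrov (May 28, 2006) before Haddad (Jun 27, 2013).
Order: Farouk, Osei, Marchetti, Oyelaran, Petrov, Haddad, Espinoza. So position 5.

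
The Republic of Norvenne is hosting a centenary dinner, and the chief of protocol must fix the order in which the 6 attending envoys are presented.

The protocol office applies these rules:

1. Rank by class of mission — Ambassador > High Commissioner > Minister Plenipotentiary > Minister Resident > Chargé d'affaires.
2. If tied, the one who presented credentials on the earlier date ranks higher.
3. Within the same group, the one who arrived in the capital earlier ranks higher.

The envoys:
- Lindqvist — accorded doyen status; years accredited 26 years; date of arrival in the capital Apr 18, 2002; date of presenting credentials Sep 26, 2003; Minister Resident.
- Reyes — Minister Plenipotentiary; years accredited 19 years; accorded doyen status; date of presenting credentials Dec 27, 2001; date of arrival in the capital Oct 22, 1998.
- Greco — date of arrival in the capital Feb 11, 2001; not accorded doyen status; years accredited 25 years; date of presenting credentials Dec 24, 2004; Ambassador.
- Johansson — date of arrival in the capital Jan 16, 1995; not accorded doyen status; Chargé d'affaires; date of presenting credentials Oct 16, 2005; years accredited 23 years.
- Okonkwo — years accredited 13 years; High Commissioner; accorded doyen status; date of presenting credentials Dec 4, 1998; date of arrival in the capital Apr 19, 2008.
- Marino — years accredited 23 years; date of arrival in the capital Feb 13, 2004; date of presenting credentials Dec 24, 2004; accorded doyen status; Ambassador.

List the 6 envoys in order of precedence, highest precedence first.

By class of mission: Greco and Marino (Ambassador); then Okonkwo (High Commissioner); then Reyes (Minister Plenipotentiary); then Lindqvist (Minister Resident); then Johansson (Chargé d'affaires).
Greco and Marino both have date of presenting credentials Dec 24, 2004, so the next rule applies.
Among Greco and Marino, by date of arrival in the capital (earlier first): Greco (Feb 11, 2001) before Marino (Feb 13, 2004).
Full order: Greco, Marino, Okonkwo, Reyes, Lindqvist, Johansson.

Greco, Marino, Okonkwo, Reyes, Lindqvist, Johansson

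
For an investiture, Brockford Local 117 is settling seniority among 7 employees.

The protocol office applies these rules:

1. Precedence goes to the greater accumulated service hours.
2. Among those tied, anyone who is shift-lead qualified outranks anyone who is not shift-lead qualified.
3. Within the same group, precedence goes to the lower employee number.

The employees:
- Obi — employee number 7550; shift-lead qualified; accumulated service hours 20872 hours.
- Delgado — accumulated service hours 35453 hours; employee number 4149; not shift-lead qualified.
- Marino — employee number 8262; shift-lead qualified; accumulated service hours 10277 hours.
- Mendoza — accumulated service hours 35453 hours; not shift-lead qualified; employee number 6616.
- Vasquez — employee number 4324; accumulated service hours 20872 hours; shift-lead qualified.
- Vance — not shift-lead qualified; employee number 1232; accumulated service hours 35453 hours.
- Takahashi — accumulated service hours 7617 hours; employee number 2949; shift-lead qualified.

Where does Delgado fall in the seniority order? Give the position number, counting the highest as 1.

By accumulated service hours (higher first): Vance, Delgado and Mendoza (each 35453 hours); then Vasquez and Obi (both 20872 hours); then Marino (10277 hours); then Takahashi (7617 hours).
Vance, Delgado and Mendoza are each not shift-lead qualified, so the next rule applies.
Among Vance, Delgado and Mendoza, by employee number (lower first): Vance (1232) before Delgado (4149) before Mendoza (6616).
Vasquez and Obi are each shift-lead qualified, so the next rule applies.
Among Vasquez and Obi, by employee number (lower first): Vasquez (4324) before Obi (7550).
Order: Vance, Delgado, Mendoza, Vasquez, Obi, Marino, Takahashi. So position 2.

2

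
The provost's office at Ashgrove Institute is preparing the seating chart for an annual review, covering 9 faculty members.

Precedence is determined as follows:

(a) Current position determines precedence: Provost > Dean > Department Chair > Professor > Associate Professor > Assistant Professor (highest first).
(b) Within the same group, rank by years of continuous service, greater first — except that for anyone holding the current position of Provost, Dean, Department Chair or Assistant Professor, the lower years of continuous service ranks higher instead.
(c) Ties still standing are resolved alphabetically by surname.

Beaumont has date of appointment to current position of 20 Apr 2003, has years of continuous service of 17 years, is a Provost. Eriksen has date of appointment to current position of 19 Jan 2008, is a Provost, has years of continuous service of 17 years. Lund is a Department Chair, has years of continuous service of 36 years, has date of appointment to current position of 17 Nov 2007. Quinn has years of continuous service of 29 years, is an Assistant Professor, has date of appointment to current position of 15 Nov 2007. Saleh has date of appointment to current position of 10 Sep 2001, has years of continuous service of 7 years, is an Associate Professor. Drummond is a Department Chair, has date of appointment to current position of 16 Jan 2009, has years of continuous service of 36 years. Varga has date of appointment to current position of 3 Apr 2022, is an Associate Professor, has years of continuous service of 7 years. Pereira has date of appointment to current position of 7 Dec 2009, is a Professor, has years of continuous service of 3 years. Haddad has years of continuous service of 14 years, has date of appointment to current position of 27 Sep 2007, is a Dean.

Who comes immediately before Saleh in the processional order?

By current position: Beaumont and Eriksen (Provost); then Haddad (Dean); then Drummond and Lund (Department Chair); then Pereira (Professor); then Saleh and Varga (Associate Professor); then Quinn (Assistant Professor).
Beaumont and Eriksen both have years of continuous service 17 years, so the next rule applies.
Among Beaumont and Eriksen, alphabetically by surname: Beaumont before Eriksen.
Drummond and Lund both have years of continuous service 36 years, so the next rule applies.
Among Drummond and Lund, alphabetically by surname: Drummond before Lund.
Saleh and Varga both have years of continuous service 7 years, so the next rule applies.
Among Saleh and Varga, alphabetically by surname: Saleh before Varga.
Order: Beaumont, Eriksen, Haddad, Drummond, Lund, Pereira, Saleh, Varga, Quinn.

Pereira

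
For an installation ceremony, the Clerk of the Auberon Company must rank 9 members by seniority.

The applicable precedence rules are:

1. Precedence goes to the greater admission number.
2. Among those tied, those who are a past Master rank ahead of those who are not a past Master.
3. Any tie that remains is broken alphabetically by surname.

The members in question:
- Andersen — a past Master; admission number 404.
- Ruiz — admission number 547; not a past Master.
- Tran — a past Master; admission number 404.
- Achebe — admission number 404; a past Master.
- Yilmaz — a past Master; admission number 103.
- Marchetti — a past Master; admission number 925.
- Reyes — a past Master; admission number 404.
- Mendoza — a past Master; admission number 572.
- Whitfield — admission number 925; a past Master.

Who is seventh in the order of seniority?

By admission number (higher first): Marchetti and Whitfield (both 925); then Mendoza (572); then Ruiz (547); then Achebe, Andersen, Reyes and Tran (each 404); then Yilmaz (103).
Marchetti and Whitfield are each a past Master, so the next rule applies.
Among Marchetti and Whitfield, alphabetically by surname: Marchetti before Whitfield.
Achebe, Andersen, Reyes and Tran are each a past Master, so the next rule applies.
Among Achebe, Andersen, Reyes and Tran, alphabetically by surname: Achebe before Andersen before Reyes before Tran.
Order: Marchetti, Whitfield, Mendoza, Ruiz, Achebe, Andersen, Reyes, Tran, Yilmaz.

Reyes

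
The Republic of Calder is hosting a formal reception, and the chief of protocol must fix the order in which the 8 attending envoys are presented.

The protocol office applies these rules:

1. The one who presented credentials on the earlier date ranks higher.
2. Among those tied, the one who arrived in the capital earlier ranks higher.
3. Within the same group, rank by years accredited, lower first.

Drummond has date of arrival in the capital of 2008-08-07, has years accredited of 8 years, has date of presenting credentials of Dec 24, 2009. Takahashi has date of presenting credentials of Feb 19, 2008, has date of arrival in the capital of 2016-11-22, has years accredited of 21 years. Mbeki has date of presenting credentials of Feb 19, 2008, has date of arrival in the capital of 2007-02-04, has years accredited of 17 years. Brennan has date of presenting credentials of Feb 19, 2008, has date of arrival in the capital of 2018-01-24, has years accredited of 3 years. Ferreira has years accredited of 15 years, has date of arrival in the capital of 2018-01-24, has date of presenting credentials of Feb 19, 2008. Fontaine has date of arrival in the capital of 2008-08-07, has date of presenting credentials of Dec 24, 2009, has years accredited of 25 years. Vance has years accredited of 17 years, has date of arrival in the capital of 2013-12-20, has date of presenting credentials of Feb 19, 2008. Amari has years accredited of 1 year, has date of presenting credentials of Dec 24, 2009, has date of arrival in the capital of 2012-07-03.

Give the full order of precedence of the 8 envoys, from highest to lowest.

By date of presenting credentials (earlier first): Mbeki, Vance, Takahashi, Brennan and Ferreira (each Feb 19, 2008); then Drummond, Fontaine and Amari (each Dec 24, 2009).
Among Mbeki, Vance, Takahashi, Brennan and Ferreira, by date of arrival in the capital (earlier first): Mbeki (2007-02-04) before Vance (2013-12-20) before Takahashi (2016-11-22) before Brennan and Ferreira (2018-01-24).
Among Brennan and Ferreira, by years accredited (lower first): Brennan (3 years) before Ferreira (15 years).
Among Drummond, Fontaine and Amari, by date of arrival in the capital (earlier first): Drummond and Fontaine (2008-08-07) before Amari (2012-07-03).
Among Drummond and Fontaine, by years accredited (lower first): Drummond (8 years) before Fontaine (25 years).
Full order: Mbeki, Vance, Takahashi, Brennan, Ferreira, Drummond, Fontaine, Amari.

Mbeki, Vance, Takahashi, Brennan, Ferreira, Drummond, Fontaine, Amari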